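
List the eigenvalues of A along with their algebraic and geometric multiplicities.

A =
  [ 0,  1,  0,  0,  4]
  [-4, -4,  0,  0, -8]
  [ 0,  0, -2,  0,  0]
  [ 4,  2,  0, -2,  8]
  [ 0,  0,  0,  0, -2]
λ = -2: alg = 5, geom = 4

Step 1 — factor the characteristic polynomial to read off the algebraic multiplicities:
  χ_A(x) = (x + 2)^5

Step 2 — compute geometric multiplicities via the rank-nullity identity g(λ) = n − rank(A − λI):
  rank(A − (-2)·I) = 1, so dim ker(A − (-2)·I) = n − 1 = 4

Summary:
  λ = -2: algebraic multiplicity = 5, geometric multiplicity = 4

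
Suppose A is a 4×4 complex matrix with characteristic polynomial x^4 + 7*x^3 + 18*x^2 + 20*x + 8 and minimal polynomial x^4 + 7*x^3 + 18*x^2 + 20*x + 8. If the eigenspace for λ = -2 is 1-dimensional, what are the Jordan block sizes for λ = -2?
Block sizes for λ = -2: [3]

Step 1 — from the characteristic polynomial, algebraic multiplicity of λ = -2 is 3. From dim ker(A − (-2)·I) = 1, there are exactly 1 Jordan blocks for λ = -2.
Step 2 — from the minimal polynomial, the factor (x + 2)^3 tells us the largest block for λ = -2 has size 3.
Step 3 — with total size 3, 1 blocks, and largest block 3, the block sizes (in nonincreasing order) are [3].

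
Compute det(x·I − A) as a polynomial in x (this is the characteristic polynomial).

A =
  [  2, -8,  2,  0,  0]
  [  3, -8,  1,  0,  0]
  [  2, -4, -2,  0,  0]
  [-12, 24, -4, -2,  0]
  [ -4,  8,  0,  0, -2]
x^5 + 12*x^4 + 56*x^3 + 128*x^2 + 144*x + 64

Expanding det(x·I − A) (e.g. by cofactor expansion or by noting that A is similar to its Jordan form J, which has the same characteristic polynomial as A) gives
  χ_A(x) = x^5 + 12*x^4 + 56*x^3 + 128*x^2 + 144*x + 64
which factors as (x + 2)^4*(x + 4). The eigenvalues (with algebraic multiplicities) are λ = -4 with multiplicity 1, λ = -2 with multiplicity 4.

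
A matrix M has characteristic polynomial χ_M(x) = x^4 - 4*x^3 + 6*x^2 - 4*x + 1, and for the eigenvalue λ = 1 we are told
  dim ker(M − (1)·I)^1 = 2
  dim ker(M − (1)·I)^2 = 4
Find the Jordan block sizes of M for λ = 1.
Block sizes for λ = 1: [2, 2]

From the dimensions of kernels of powers, the number of Jordan blocks of size at least j is d_j − d_{j−1} where d_j = dim ker(N^j) (with d_0 = 0). Computing the differences gives [2, 2].
The number of blocks of size exactly k is (#blocks of size ≥ k) − (#blocks of size ≥ k + 1), so the partition is: 2 block(s) of size 2.
In nonincreasing order the block sizes are [2, 2].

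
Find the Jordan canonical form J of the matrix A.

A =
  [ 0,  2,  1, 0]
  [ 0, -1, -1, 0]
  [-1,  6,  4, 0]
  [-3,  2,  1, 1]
J_3(1) ⊕ J_1(1)

The characteristic polynomial is
  det(x·I − A) = x^4 - 4*x^3 + 6*x^2 - 4*x + 1 = (x - 1)^4

Eigenvalues and multiplicities (the geometric multiplicity of λ is n − rank(A − λI), which equals the number of Jordan blocks for λ):
  λ = 1: algebraic multiplicity = 4, geometric multiplicity = 2

Determining the block sizes for each eigenvalue:
  λ = 1: with am = 4 and gm = 2, the partition is not yet determined (e.g. several partitions of 4 into 2 parts exist). Let N = A − (1)·I. Computing rank(N^1) = 2, rank(N^2) = 1, rank(N^3) = 0; the number of blocks of size ≥ j is rank(N^{j−1}) − rank(N^j), giving [2, 1, 1]. So we have 1 block(s) of size 3, 1 block(s) of size 1 → block sizes [3, 1]

Assembling the blocks gives a Jordan form
J =
  [1, 1, 0, 0]
  [0, 1, 1, 0]
  [0, 0, 1, 0]
  [0, 0, 0, 1]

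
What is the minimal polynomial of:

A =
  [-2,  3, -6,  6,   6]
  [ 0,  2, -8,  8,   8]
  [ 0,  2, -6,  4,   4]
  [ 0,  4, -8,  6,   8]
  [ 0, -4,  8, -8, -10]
x^2 + 4*x + 4

The characteristic polynomial is χ_A(x) = (x + 2)^5, so the eigenvalues are known. The minimal polynomial is
  m_A(x) = Π_λ (x − λ)^{k_λ}
where k_λ is the size of the *largest* Jordan block for λ (equivalently, the smallest k with (A − λI)^k v = 0 for every generalised eigenvector v of λ).

  λ = -2: largest Jordan block has size 2, contributing (x + 2)^2

So m_A(x) = (x + 2)^2 = x^2 + 4*x + 4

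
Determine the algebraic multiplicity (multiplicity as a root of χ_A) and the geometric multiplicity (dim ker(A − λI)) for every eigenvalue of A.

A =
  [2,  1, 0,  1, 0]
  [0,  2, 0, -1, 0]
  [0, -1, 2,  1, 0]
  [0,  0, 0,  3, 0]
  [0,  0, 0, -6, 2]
λ = 2: alg = 4, geom = 3; λ = 3: alg = 1, geom = 1

Step 1 — factor the characteristic polynomial to read off the algebraic multiplicities:
  χ_A(x) = (x - 3)*(x - 2)^4

Step 2 — compute geometric multiplicities via the rank-nullity identity g(λ) = n − rank(A − λI):
  rank(A − (2)·I) = 2, so dim ker(A − (2)·I) = n − 2 = 3
  rank(A − (3)·I) = 4, so dim ker(A − (3)·I) = n − 4 = 1

Summary:
  λ = 2: algebraic multiplicity = 4, geometric multiplicity = 3
  λ = 3: algebraic multiplicity = 1, geometric multiplicity = 1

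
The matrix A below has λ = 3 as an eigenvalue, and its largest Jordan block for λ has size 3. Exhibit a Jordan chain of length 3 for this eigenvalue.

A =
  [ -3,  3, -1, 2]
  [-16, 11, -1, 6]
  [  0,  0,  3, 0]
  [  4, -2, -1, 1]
A Jordan chain for λ = 3 of length 3:
v_1 = (-4, -8, 0, 0)ᵀ
v_2 = (-6, -16, 0, 4)ᵀ
v_3 = (1, 0, 0, 0)ᵀ

Let N = A − (3)·I. We want v_3 with N^3 v_3 = 0 but N^2 v_3 ≠ 0; then v_{j-1} := N · v_j for j = 3, …, 2.

Pick v_3 = (1, 0, 0, 0)ᵀ.
Then v_2 = N · v_3 = (-6, -16, 0, 4)ᵀ.
Then v_1 = N · v_2 = (-4, -8, 0, 0)ᵀ.

Sanity check: (A − (3)·I) v_1 = (0, 0, 0, 0)ᵀ = 0. ✓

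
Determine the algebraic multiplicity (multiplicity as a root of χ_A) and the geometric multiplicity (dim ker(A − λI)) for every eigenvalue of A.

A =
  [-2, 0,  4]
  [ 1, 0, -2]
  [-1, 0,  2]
λ = 0: alg = 3, geom = 2

Step 1 — factor the characteristic polynomial to read off the algebraic multiplicities:
  χ_A(x) = x^3

Step 2 — compute geometric multiplicities via the rank-nullity identity g(λ) = n − rank(A − λI):
  rank(A − (0)·I) = 1, so dim ker(A − (0)·I) = n − 1 = 2

Summary:
  λ = 0: algebraic multiplicity = 3, geometric multiplicity = 2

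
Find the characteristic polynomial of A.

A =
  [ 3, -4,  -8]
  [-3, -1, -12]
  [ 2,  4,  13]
x^3 - 15*x^2 + 75*x - 125

Expanding det(x·I − A) (e.g. by cofactor expansion or by noting that A is similar to its Jordan form J, which has the same characteristic polynomial as A) gives
  χ_A(x) = x^3 - 15*x^2 + 75*x - 125
which factors as (x - 5)^3. The eigenvalues (with algebraic multiplicities) are λ = 5 with multiplicity 3.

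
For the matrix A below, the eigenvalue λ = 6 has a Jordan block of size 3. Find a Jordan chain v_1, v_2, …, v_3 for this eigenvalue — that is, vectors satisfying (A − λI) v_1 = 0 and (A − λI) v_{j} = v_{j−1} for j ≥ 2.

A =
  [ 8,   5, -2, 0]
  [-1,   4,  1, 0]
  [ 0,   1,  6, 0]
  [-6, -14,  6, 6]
A Jordan chain for λ = 6 of length 3:
v_1 = (-1, 0, -1, 2)ᵀ
v_2 = (2, -1, 0, -6)ᵀ
v_3 = (1, 0, 0, 0)ᵀ

Let N = A − (6)·I. We want v_3 with N^3 v_3 = 0 but N^2 v_3 ≠ 0; then v_{j-1} := N · v_j for j = 3, …, 2.

Pick v_3 = (1, 0, 0, 0)ᵀ.
Then v_2 = N · v_3 = (2, -1, 0, -6)ᵀ.
Then v_1 = N · v_2 = (-1, 0, -1, 2)ᵀ.

Sanity check: (A − (6)·I) v_1 = (0, 0, 0, 0)ᵀ = 0. ✓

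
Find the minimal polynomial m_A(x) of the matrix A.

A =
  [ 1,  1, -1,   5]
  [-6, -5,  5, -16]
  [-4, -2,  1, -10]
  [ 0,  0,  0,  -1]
x^3 + 3*x^2 + 3*x + 1

The characteristic polynomial is χ_A(x) = (x + 1)^4, so the eigenvalues are known. The minimal polynomial is
  m_A(x) = Π_λ (x − λ)^{k_λ}
where k_λ is the size of the *largest* Jordan block for λ (equivalently, the smallest k with (A − λI)^k v = 0 for every generalised eigenvector v of λ).

  λ = -1: largest Jordan block has size 3, contributing (x + 1)^3

So m_A(x) = (x + 1)^3 = x^3 + 3*x^2 + 3*x + 1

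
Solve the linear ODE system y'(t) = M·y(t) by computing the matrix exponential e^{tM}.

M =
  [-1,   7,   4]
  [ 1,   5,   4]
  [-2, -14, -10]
e^{tM} =
  [t*exp(-2*t) + exp(-2*t), 7*t*exp(-2*t), 4*t*exp(-2*t)]
  [t*exp(-2*t), 7*t*exp(-2*t) + exp(-2*t), 4*t*exp(-2*t)]
  [-2*t*exp(-2*t), -14*t*exp(-2*t), -8*t*exp(-2*t) + exp(-2*t)]

Strategy: write M = P · J · P⁻¹ where J is a Jordan canonical form, so e^{tM} = P · e^{tJ} · P⁻¹, and e^{tJ} can be computed block-by-block.

M has Jordan form
J =
  [-2,  1,  0]
  [ 0, -2,  0]
  [ 0,  0, -2]
(up to reordering of blocks).

Per-block formulas:
  For a 1×1 block at λ = -2: exp(t · [-2]) = [e^(-2t)].
  For a 2×2 Jordan block J_2(-2): exp(t · J_2(-2)) = e^(-2t)·(I + t·N), where N is the 2×2 nilpotent shift.

After assembling e^{tJ} and conjugating by P, we get:

e^{tM} =
  [t*exp(-2*t) + exp(-2*t), 7*t*exp(-2*t), 4*t*exp(-2*t)]
  [t*exp(-2*t), 7*t*exp(-2*t) + exp(-2*t), 4*t*exp(-2*t)]
  [-2*t*exp(-2*t), -14*t*exp(-2*t), -8*t*exp(-2*t) + exp(-2*t)]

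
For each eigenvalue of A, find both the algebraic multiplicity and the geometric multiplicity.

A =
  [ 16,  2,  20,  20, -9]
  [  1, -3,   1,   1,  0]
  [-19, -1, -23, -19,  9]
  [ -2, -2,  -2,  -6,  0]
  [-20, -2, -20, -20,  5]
λ = -4: alg = 4, geom = 3; λ = 5: alg = 1, geom = 1

Step 1 — factor the characteristic polynomial to read off the algebraic multiplicities:
  χ_A(x) = (x - 5)*(x + 4)^4

Step 2 — compute geometric multiplicities via the rank-nullity identity g(λ) = n − rank(A − λI):
  rank(A − (-4)·I) = 2, so dim ker(A − (-4)·I) = n − 2 = 3
  rank(A − (5)·I) = 4, so dim ker(A − (5)·I) = n − 4 = 1

Summary:
  λ = -4: algebraic multiplicity = 4, geometric multiplicity = 3
  λ = 5: algebraic multiplicity = 1, geometric multiplicity = 1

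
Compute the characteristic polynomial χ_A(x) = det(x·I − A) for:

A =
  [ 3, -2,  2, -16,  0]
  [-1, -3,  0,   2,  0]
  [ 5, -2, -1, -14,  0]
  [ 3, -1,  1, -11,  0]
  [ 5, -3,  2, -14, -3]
x^5 + 15*x^4 + 90*x^3 + 270*x^2 + 405*x + 243

Expanding det(x·I − A) (e.g. by cofactor expansion or by noting that A is similar to its Jordan form J, which has the same characteristic polynomial as A) gives
  χ_A(x) = x^5 + 15*x^4 + 90*x^3 + 270*x^2 + 405*x + 243
which factors as (x + 3)^5. The eigenvalues (with algebraic multiplicities) are λ = -3 with multiplicity 5.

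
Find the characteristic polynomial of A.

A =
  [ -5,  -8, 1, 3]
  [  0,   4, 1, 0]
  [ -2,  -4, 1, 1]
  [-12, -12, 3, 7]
x^4 - 7*x^3 + 18*x^2 - 20*x + 8

Expanding det(x·I − A) (e.g. by cofactor expansion or by noting that A is similar to its Jordan form J, which has the same characteristic polynomial as A) gives
  χ_A(x) = x^4 - 7*x^3 + 18*x^2 - 20*x + 8
which factors as (x - 2)^3*(x - 1). The eigenvalues (with algebraic multiplicities) are λ = 1 with multiplicity 1, λ = 2 with multiplicity 3.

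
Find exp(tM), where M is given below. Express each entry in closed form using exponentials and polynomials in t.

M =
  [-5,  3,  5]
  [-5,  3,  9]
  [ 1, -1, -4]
e^{tM} =
  [-t^2*exp(-2*t)/2 - 3*t*exp(-2*t) + exp(-2*t), t^2*exp(-2*t)/2 + 3*t*exp(-2*t), t^2*exp(-2*t) + 5*t*exp(-2*t)]
  [-t^2*exp(-2*t)/2 - 5*t*exp(-2*t), t^2*exp(-2*t)/2 + 5*t*exp(-2*t) + exp(-2*t), t^2*exp(-2*t) + 9*t*exp(-2*t)]
  [t*exp(-2*t), -t*exp(-2*t), -2*t*exp(-2*t) + exp(-2*t)]

Strategy: write M = P · J · P⁻¹ where J is a Jordan canonical form, so e^{tM} = P · e^{tJ} · P⁻¹, and e^{tJ} can be computed block-by-block.

M has Jordan form
J =
  [-2,  1,  0]
  [ 0, -2,  1]
  [ 0,  0, -2]
(up to reordering of blocks).

Per-block formulas:
  For a 3×3 Jordan block J_3(-2): exp(t · J_3(-2)) = e^(-2t)·(I + t·N + (t^2/2)·N^2), where N is the 3×3 nilpotent shift.

After assembling e^{tJ} and conjugating by P, we get:

e^{tM} =
  [-t^2*exp(-2*t)/2 - 3*t*exp(-2*t) + exp(-2*t), t^2*exp(-2*t)/2 + 3*t*exp(-2*t), t^2*exp(-2*t) + 5*t*exp(-2*t)]
  [-t^2*exp(-2*t)/2 - 5*t*exp(-2*t), t^2*exp(-2*t)/2 + 5*t*exp(-2*t) + exp(-2*t), t^2*exp(-2*t) + 9*t*exp(-2*t)]
  [t*exp(-2*t), -t*exp(-2*t), -2*t*exp(-2*t) + exp(-2*t)]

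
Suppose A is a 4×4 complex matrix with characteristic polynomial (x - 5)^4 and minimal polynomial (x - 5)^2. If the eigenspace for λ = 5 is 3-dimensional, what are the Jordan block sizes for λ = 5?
Block sizes for λ = 5: [2, 1, 1]

Step 1 — from the characteristic polynomial, algebraic multiplicity of λ = 5 is 4. From dim ker(A − (5)·I) = 3, there are exactly 3 Jordan blocks for λ = 5.
Step 2 — from the minimal polynomial, the factor (x − 5)^2 tells us the largest block for λ = 5 has size 2.
Step 3 — with total size 4, 3 blocks, and largest block 2, the block sizes (in nonincreasing order) are [2, 1, 1].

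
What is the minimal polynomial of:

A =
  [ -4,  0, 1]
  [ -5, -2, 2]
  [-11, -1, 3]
x^3 + 3*x^2 + 3*x + 1

The characteristic polynomial is χ_A(x) = (x + 1)^3, so the eigenvalues are known. The minimal polynomial is
  m_A(x) = Π_λ (x − λ)^{k_λ}
where k_λ is the size of the *largest* Jordan block for λ (equivalently, the smallest k with (A − λI)^k v = 0 for every generalised eigenvector v of λ).

  λ = -1: largest Jordan block has size 3, contributing (x + 1)^3

So m_A(x) = (x + 1)^3 = x^3 + 3*x^2 + 3*x + 1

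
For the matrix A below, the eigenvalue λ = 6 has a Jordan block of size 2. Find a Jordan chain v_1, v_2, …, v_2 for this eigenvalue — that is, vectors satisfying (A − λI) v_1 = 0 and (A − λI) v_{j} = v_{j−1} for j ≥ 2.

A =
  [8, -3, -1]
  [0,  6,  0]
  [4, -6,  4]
A Jordan chain for λ = 6 of length 2:
v_1 = (2, 0, 4)ᵀ
v_2 = (1, 0, 0)ᵀ

Let N = A − (6)·I. We want v_2 with N^2 v_2 = 0 but N^1 v_2 ≠ 0; then v_{j-1} := N · v_j for j = 2, …, 2.

Pick v_2 = (1, 0, 0)ᵀ.
Then v_1 = N · v_2 = (2, 0, 4)ᵀ.

Sanity check: (A − (6)·I) v_1 = (0, 0, 0)ᵀ = 0. ✓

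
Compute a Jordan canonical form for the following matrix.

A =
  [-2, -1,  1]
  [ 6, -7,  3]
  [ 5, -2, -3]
J_3(-4)

The characteristic polynomial is
  det(x·I − A) = x^3 + 12*x^2 + 48*x + 64 = (x + 4)^3

Eigenvalues and multiplicities (the geometric multiplicity of λ is n − rank(A − λI), which equals the number of Jordan blocks for λ):
  λ = -4: algebraic multiplicity = 3, geometric multiplicity = 1

Determining the block sizes for each eigenvalue:
  λ = -4: one block (gm = 1), so the single block has size am = 3 → block sizes [3]

Assembling the blocks gives a Jordan form
J =
  [-4,  1,  0]
  [ 0, -4,  1]
  [ 0,  0, -4]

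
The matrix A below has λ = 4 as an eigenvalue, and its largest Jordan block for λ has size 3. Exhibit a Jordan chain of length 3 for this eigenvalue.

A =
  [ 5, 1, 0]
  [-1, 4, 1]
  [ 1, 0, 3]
A Jordan chain for λ = 4 of length 3:
v_1 = (1, -1, 1)ᵀ
v_2 = (1, 0, 0)ᵀ
v_3 = (0, 1, 0)ᵀ

Let N = A − (4)·I. We want v_3 with N^3 v_3 = 0 but N^2 v_3 ≠ 0; then v_{j-1} := N · v_j for j = 3, …, 2.

Pick v_3 = (0, 1, 0)ᵀ.
Then v_2 = N · v_3 = (1, 0, 0)ᵀ.
Then v_1 = N · v_2 = (1, -1, 1)ᵀ.

Sanity check: (A − (4)·I) v_1 = (0, 0, 0)ᵀ = 0. ✓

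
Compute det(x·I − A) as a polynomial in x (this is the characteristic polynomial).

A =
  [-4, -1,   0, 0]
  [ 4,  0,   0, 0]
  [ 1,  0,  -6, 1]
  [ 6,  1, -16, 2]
x^4 + 8*x^3 + 24*x^2 + 32*x + 16

Expanding det(x·I − A) (e.g. by cofactor expansion or by noting that A is similar to its Jordan form J, which has the same characteristic polynomial as A) gives
  χ_A(x) = x^4 + 8*x^3 + 24*x^2 + 32*x + 16
which factors as (x + 2)^4. The eigenvalues (with algebraic multiplicities) are λ = -2 with multiplicity 4.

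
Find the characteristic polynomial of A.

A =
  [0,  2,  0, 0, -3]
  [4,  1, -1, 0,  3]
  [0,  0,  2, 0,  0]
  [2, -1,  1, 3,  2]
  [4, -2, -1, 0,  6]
x^5 - 12*x^4 + 57*x^3 - 134*x^2 + 156*x - 72

Expanding det(x·I − A) (e.g. by cofactor expansion or by noting that A is similar to its Jordan form J, which has the same characteristic polynomial as A) gives
  χ_A(x) = x^5 - 12*x^4 + 57*x^3 - 134*x^2 + 156*x - 72
which factors as (x - 3)^2*(x - 2)^3. The eigenvalues (with algebraic multiplicities) are λ = 2 with multiplicity 3, λ = 3 with multiplicity 2.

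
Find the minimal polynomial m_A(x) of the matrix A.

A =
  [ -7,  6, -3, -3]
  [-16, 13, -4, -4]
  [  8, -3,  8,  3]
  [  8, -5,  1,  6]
x^2 - 10*x + 25

The characteristic polynomial is χ_A(x) = (x - 5)^4, so the eigenvalues are known. The minimal polynomial is
  m_A(x) = Π_λ (x − λ)^{k_λ}
where k_λ is the size of the *largest* Jordan block for λ (equivalently, the smallest k with (A − λI)^k v = 0 for every generalised eigenvector v of λ).

  λ = 5: largest Jordan block has size 2, contributing (x − 5)^2

So m_A(x) = (x - 5)^2 = x^2 - 10*x + 25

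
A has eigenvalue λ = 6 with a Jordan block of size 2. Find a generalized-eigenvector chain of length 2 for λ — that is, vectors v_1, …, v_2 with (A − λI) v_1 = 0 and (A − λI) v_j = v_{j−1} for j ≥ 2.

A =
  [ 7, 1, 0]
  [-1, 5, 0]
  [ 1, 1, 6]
A Jordan chain for λ = 6 of length 2:
v_1 = (1, -1, 1)ᵀ
v_2 = (1, 0, 0)ᵀ

Let N = A − (6)·I. We want v_2 with N^2 v_2 = 0 but N^1 v_2 ≠ 0; then v_{j-1} := N · v_j for j = 2, …, 2.

Pick v_2 = (1, 0, 0)ᵀ.
Then v_1 = N · v_2 = (1, -1, 1)ᵀ.

Sanity check: (A − (6)·I) v_1 = (0, 0, 0)ᵀ = 0. ✓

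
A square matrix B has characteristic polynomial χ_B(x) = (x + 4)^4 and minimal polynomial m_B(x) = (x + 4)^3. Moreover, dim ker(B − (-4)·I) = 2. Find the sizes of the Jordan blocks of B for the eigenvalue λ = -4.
Block sizes for λ = -4: [3, 1]

Step 1 — from the characteristic polynomial, algebraic multiplicity of λ = -4 is 4. From dim ker(B − (-4)·I) = 2, there are exactly 2 Jordan blocks for λ = -4.
Step 2 — from the minimal polynomial, the factor (x + 4)^3 tells us the largest block for λ = -4 has size 3.
Step 3 — with total size 4, 2 blocks, and largest block 3, the block sizes (in nonincreasing order) are [3, 1].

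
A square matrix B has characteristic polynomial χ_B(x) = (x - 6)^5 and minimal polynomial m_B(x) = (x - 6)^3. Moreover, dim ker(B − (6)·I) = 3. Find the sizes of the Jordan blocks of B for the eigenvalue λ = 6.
Block sizes for λ = 6: [3, 1, 1]

Step 1 — from the characteristic polynomial, algebraic multiplicity of λ = 6 is 5. From dim ker(B − (6)·I) = 3, there are exactly 3 Jordan blocks for λ = 6.
Step 2 — from the minimal polynomial, the factor (x − 6)^3 tells us the largest block for λ = 6 has size 3.
Step 3 — with total size 5, 3 blocks, and largest block 3, the block sizes (in nonincreasing order) are [3, 1, 1].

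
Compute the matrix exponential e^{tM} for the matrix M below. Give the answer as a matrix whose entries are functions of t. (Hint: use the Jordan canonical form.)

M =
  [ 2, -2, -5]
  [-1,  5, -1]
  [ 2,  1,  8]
e^{tM} =
  [t^2*exp(5*t)/2 - 3*t*exp(5*t) + exp(5*t), t^2*exp(5*t)/2 - 2*t*exp(5*t), t^2*exp(5*t) - 5*t*exp(5*t)]
  [t^2*exp(5*t)/2 - t*exp(5*t), t^2*exp(5*t)/2 + exp(5*t), t^2*exp(5*t) - t*exp(5*t)]
  [-t^2*exp(5*t)/2 + 2*t*exp(5*t), -t^2*exp(5*t)/2 + t*exp(5*t), -t^2*exp(5*t) + 3*t*exp(5*t) + exp(5*t)]

Strategy: write M = P · J · P⁻¹ where J is a Jordan canonical form, so e^{tM} = P · e^{tJ} · P⁻¹, and e^{tJ} can be computed block-by-block.

M has Jordan form
J =
  [5, 1, 0]
  [0, 5, 1]
  [0, 0, 5]
(up to reordering of blocks).

Per-block formulas:
  For a 3×3 Jordan block J_3(5): exp(t · J_3(5)) = e^(5t)·(I + t·N + (t^2/2)·N^2), where N is the 3×3 nilpotent shift.

After assembling e^{tJ} and conjugating by P, we get:

e^{tM} =
  [t^2*exp(5*t)/2 - 3*t*exp(5*t) + exp(5*t), t^2*exp(5*t)/2 - 2*t*exp(5*t), t^2*exp(5*t) - 5*t*exp(5*t)]
  [t^2*exp(5*t)/2 - t*exp(5*t), t^2*exp(5*t)/2 + exp(5*t), t^2*exp(5*t) - t*exp(5*t)]
  [-t^2*exp(5*t)/2 + 2*t*exp(5*t), -t^2*exp(5*t)/2 + t*exp(5*t), -t^2*exp(5*t) + 3*t*exp(5*t) + exp(5*t)]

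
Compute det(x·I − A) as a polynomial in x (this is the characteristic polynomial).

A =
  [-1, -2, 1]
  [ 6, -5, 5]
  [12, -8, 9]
x^3 - 3*x^2 - 9*x - 5

Expanding det(x·I − A) (e.g. by cofactor expansion or by noting that A is similar to its Jordan form J, which has the same characteristic polynomial as A) gives
  χ_A(x) = x^3 - 3*x^2 - 9*x - 5
which factors as (x - 5)*(x + 1)^2. The eigenvalues (with algebraic multiplicities) are λ = -1 with multiplicity 2, λ = 5 with multiplicity 1.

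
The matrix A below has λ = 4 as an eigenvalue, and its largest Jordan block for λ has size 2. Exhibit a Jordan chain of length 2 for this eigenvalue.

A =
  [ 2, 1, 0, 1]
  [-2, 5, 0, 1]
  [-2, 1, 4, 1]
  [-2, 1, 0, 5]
A Jordan chain for λ = 4 of length 2:
v_1 = (-2, -2, -2, -2)ᵀ
v_2 = (1, 0, 0, 0)ᵀ

Let N = A − (4)·I. We want v_2 with N^2 v_2 = 0 but N^1 v_2 ≠ 0; then v_{j-1} := N · v_j for j = 2, …, 2.

Pick v_2 = (1, 0, 0, 0)ᵀ.
Then v_1 = N · v_2 = (-2, -2, -2, -2)ᵀ.

Sanity check: (A − (4)·I) v_1 = (0, 0, 0, 0)ᵀ = 0. ✓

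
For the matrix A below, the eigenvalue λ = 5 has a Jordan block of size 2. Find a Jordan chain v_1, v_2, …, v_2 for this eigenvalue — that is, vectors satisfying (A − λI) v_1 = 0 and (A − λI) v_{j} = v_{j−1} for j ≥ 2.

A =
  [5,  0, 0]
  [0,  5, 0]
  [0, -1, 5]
A Jordan chain for λ = 5 of length 2:
v_1 = (0, 0, -1)ᵀ
v_2 = (0, 1, 0)ᵀ

Let N = A − (5)·I. We want v_2 with N^2 v_2 = 0 but N^1 v_2 ≠ 0; then v_{j-1} := N · v_j for j = 2, …, 2.

Pick v_2 = (0, 1, 0)ᵀ.
Then v_1 = N · v_2 = (0, 0, -1)ᵀ.

Sanity check: (A − (5)·I) v_1 = (0, 0, 0)ᵀ = 0. ✓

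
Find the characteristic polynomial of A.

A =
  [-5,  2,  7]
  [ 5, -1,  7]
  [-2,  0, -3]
x^3 + 9*x^2 + 27*x + 27

Expanding det(x·I − A) (e.g. by cofactor expansion or by noting that A is similar to its Jordan form J, which has the same characteristic polynomial as A) gives
  χ_A(x) = x^3 + 9*x^2 + 27*x + 27
which factors as (x + 3)^3. The eigenvalues (with algebraic multiplicities) are λ = -3 with multiplicity 3.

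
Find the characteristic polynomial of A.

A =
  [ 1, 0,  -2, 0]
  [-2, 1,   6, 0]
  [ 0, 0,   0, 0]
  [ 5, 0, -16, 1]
x^4 - 3*x^3 + 3*x^2 - x

Expanding det(x·I − A) (e.g. by cofactor expansion or by noting that A is similar to its Jordan form J, which has the same characteristic polynomial as A) gives
  χ_A(x) = x^4 - 3*x^3 + 3*x^2 - x
which factors as x*(x - 1)^3. The eigenvalues (with algebraic multiplicities) are λ = 0 with multiplicity 1, λ = 1 with multiplicity 3.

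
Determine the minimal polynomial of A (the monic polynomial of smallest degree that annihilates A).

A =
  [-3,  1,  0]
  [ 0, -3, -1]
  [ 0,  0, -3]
x^3 + 9*x^2 + 27*x + 27

The characteristic polynomial is χ_A(x) = (x + 3)^3, so the eigenvalues are known. The minimal polynomial is
  m_A(x) = Π_λ (x − λ)^{k_λ}
where k_λ is the size of the *largest* Jordan block for λ (equivalently, the smallest k with (A − λI)^k v = 0 for every generalised eigenvector v of λ).

  λ = -3: largest Jordan block has size 3, contributing (x + 3)^3

So m_A(x) = (x + 3)^3 = x^3 + 9*x^2 + 27*x + 27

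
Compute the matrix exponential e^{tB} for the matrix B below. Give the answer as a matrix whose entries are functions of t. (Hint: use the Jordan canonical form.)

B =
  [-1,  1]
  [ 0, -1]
e^{tB} =
  [exp(-t), t*exp(-t)]
  [0, exp(-t)]

Strategy: write B = P · J · P⁻¹ where J is a Jordan canonical form, so e^{tB} = P · e^{tJ} · P⁻¹, and e^{tJ} can be computed block-by-block.

B has Jordan form
J =
  [-1,  1]
  [ 0, -1]
(up to reordering of blocks).

Per-block formulas:
  For a 2×2 Jordan block J_2(-1): exp(t · J_2(-1)) = e^(-1t)·(I + t·N), where N is the 2×2 nilpotent shift.

After assembling e^{tJ} and conjugating by P, we get:

e^{tB} =
  [exp(-t), t*exp(-t)]
  [0, exp(-t)]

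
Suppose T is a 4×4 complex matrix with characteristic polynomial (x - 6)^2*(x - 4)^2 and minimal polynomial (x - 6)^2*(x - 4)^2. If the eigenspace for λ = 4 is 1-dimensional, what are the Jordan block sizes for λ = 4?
Block sizes for λ = 4: [2]

Step 1 — from the characteristic polynomial, algebraic multiplicity of λ = 4 is 2. From dim ker(T − (4)·I) = 1, there are exactly 1 Jordan blocks for λ = 4.
Step 2 — from the minimal polynomial, the factor (x − 4)^2 tells us the largest block for λ = 4 has size 2.
Step 3 — with total size 2, 1 blocks, and largest block 2, the block sizes (in nonincreasing order) are [2].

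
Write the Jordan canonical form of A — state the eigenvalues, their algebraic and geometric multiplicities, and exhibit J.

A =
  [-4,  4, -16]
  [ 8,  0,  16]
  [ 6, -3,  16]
J_2(4) ⊕ J_1(4)

The characteristic polynomial is
  det(x·I − A) = x^3 - 12*x^2 + 48*x - 64 = (x - 4)^3

Eigenvalues and multiplicities (the geometric multiplicity of λ is n − rank(A − λI), which equals the number of Jordan blocks for λ):
  λ = 4: algebraic multiplicity = 3, geometric multiplicity = 2

Determining the block sizes for each eigenvalue:
  λ = 4: 2 blocks summing to 3 forces exactly one block of size 2 and the rest size 1 → block sizes [2, 1]

Assembling the blocks gives a Jordan form
J =
  [4, 1, 0]
  [0, 4, 0]
  [0, 0, 4]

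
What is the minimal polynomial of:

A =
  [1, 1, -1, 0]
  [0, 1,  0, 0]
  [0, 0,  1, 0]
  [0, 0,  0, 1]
x^2 - 2*x + 1

The characteristic polynomial is χ_A(x) = (x - 1)^4, so the eigenvalues are known. The minimal polynomial is
  m_A(x) = Π_λ (x − λ)^{k_λ}
where k_λ is the size of the *largest* Jordan block for λ (equivalently, the smallest k with (A − λI)^k v = 0 for every generalised eigenvector v of λ).

  λ = 1: largest Jordan block has size 2, contributing (x − 1)^2

So m_A(x) = (x - 1)^2 = x^2 - 2*x + 1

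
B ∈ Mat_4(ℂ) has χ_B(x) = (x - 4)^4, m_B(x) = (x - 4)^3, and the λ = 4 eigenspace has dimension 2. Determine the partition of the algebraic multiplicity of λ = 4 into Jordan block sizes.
Block sizes for λ = 4: [3, 1]

Step 1 — from the characteristic polynomial, algebraic multiplicity of λ = 4 is 4. From dim ker(B − (4)·I) = 2, there are exactly 2 Jordan blocks for λ = 4.
Step 2 — from the minimal polynomial, the factor (x − 4)^3 tells us the largest block for λ = 4 has size 3.
Step 3 — with total size 4, 2 blocks, and largest block 3, the block sizes (in nonincreasing order) are [3, 1].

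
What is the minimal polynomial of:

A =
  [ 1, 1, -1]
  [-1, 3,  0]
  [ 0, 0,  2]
x^3 - 6*x^2 + 12*x - 8

The characteristic polynomial is χ_A(x) = (x - 2)^3, so the eigenvalues are known. The minimal polynomial is
  m_A(x) = Π_λ (x − λ)^{k_λ}
where k_λ is the size of the *largest* Jordan block for λ (equivalently, the smallest k with (A − λI)^k v = 0 for every generalised eigenvector v of λ).

  λ = 2: largest Jordan block has size 3, contributing (x − 2)^3

So m_A(x) = (x - 2)^3 = x^3 - 6*x^2 + 12*x - 8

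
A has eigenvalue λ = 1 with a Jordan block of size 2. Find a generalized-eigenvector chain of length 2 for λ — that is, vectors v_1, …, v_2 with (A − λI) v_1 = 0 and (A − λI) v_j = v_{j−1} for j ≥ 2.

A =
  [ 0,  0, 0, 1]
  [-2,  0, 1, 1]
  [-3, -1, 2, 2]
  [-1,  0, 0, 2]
A Jordan chain for λ = 1 of length 2:
v_1 = (-1, -2, -3, -1)ᵀ
v_2 = (1, 0, 0, 0)ᵀ

Let N = A − (1)·I. We want v_2 with N^2 v_2 = 0 but N^1 v_2 ≠ 0; then v_{j-1} := N · v_j for j = 2, …, 2.

Pick v_2 = (1, 0, 0, 0)ᵀ.
Then v_1 = N · v_2 = (-1, -2, -3, -1)ᵀ.

Sanity check: (A − (1)·I) v_1 = (0, 0, 0, 0)ᵀ = 0. ✓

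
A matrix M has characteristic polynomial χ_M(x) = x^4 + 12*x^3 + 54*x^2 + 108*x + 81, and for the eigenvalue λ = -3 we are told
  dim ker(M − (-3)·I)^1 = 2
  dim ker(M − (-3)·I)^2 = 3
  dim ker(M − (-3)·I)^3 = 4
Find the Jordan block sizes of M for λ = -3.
Block sizes for λ = -3: [3, 1]

From the dimensions of kernels of powers, the number of Jordan blocks of size at least j is d_j − d_{j−1} where d_j = dim ker(N^j) (with d_0 = 0). Computing the differences gives [2, 1, 1].
The number of blocks of size exactly k is (#blocks of size ≥ k) − (#blocks of size ≥ k + 1), so the partition is: 1 block(s) of size 1, 1 block(s) of size 3.
In nonincreasing order the block sizes are [3, 1].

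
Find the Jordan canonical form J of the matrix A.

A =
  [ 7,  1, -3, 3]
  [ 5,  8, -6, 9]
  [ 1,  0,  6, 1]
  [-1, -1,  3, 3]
J_2(6) ⊕ J_2(6)

The characteristic polynomial is
  det(x·I − A) = x^4 - 24*x^3 + 216*x^2 - 864*x + 1296 = (x - 6)^4

Eigenvalues and multiplicities (the geometric multiplicity of λ is n − rank(A − λI), which equals the number of Jordan blocks for λ):
  λ = 6: algebraic multiplicity = 4, geometric multiplicity = 2

Determining the block sizes for each eigenvalue:
  λ = 6: with am = 4 and gm = 2, the partition is not yet determined (e.g. several partitions of 4 into 2 parts exist). Let N = A − (6)·I. Computing rank(N^1) = 2, rank(N^2) = 0; the number of blocks of size ≥ j is rank(N^{j−1}) − rank(N^j), giving [2, 2]. So we have 2 block(s) of size 2 → block sizes [2, 2]

Assembling the blocks gives a Jordan form
J =
  [6, 1, 0, 0]
  [0, 6, 0, 0]
  [0, 0, 6, 1]
  [0, 0, 0, 6]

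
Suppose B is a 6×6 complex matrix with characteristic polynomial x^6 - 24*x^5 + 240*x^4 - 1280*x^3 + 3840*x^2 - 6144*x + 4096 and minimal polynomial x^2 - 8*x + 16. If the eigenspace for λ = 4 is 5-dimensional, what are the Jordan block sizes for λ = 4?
Block sizes for λ = 4: [2, 1, 1, 1, 1]

Step 1 — from the characteristic polynomial, algebraic multiplicity of λ = 4 is 6. From dim ker(B − (4)·I) = 5, there are exactly 5 Jordan blocks for λ = 4.
Step 2 — from the minimal polynomial, the factor (x − 4)^2 tells us the largest block for λ = 4 has size 2.
Step 3 — with total size 6, 5 blocks, and largest block 2, the block sizes (in nonincreasing order) are [2, 1, 1, 1, 1].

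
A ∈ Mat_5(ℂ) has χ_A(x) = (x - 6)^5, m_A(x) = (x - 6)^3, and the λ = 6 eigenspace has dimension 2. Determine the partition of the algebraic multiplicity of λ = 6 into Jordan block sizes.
Block sizes for λ = 6: [3, 2]

Step 1 — from the characteristic polynomial, algebraic multiplicity of λ = 6 is 5. From dim ker(A − (6)·I) = 2, there are exactly 2 Jordan blocks for λ = 6.
Step 2 — from the minimal polynomial, the factor (x − 6)^3 tells us the largest block for λ = 6 has size 3.
Step 3 — with total size 5, 2 blocks, and largest block 3, the block sizes (in nonincreasing order) are [3, 2].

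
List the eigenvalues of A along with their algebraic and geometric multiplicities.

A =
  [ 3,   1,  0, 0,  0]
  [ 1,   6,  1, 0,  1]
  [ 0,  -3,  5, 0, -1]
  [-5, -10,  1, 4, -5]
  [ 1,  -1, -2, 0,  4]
λ = 4: alg = 4, geom = 2; λ = 6: alg = 1, geom = 1

Step 1 — factor the characteristic polynomial to read off the algebraic multiplicities:
  χ_A(x) = (x - 6)*(x - 4)^4

Step 2 — compute geometric multiplicities via the rank-nullity identity g(λ) = n − rank(A − λI):
  rank(A − (4)·I) = 3, so dim ker(A − (4)·I) = n − 3 = 2
  rank(A − (6)·I) = 4, so dim ker(A − (6)·I) = n − 4 = 1

Summary:
  λ = 4: algebraic multiplicity = 4, geometric multiplicity = 2
  λ = 6: algebraic multiplicity = 1, geometric multiplicity = 1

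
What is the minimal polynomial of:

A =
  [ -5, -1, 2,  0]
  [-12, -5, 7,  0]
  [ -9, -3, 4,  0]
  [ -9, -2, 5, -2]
x^3 + 6*x^2 + 12*x + 8

The characteristic polynomial is χ_A(x) = (x + 2)^4, so the eigenvalues are known. The minimal polynomial is
  m_A(x) = Π_λ (x − λ)^{k_λ}
where k_λ is the size of the *largest* Jordan block for λ (equivalently, the smallest k with (A − λI)^k v = 0 for every generalised eigenvector v of λ).

  λ = -2: largest Jordan block has size 3, contributing (x + 2)^3

So m_A(x) = (x + 2)^3 = x^3 + 6*x^2 + 12*x + 8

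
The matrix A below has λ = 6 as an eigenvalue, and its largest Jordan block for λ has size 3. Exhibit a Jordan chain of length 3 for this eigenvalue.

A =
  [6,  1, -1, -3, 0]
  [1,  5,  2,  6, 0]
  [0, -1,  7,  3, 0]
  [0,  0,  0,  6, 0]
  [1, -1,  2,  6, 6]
A Jordan chain for λ = 6 of length 3:
v_1 = (1, -1, -1, 0, -1)ᵀ
v_2 = (0, 1, 0, 0, 1)ᵀ
v_3 = (1, 0, 0, 0, 0)ᵀ

Let N = A − (6)·I. We want v_3 with N^3 v_3 = 0 but N^2 v_3 ≠ 0; then v_{j-1} := N · v_j for j = 3, …, 2.

Pick v_3 = (1, 0, 0, 0, 0)ᵀ.
Then v_2 = N · v_3 = (0, 1, 0, 0, 1)ᵀ.
Then v_1 = N · v_2 = (1, -1, -1, 0, -1)ᵀ.

Sanity check: (A − (6)·I) v_1 = (0, 0, 0, 0, 0)ᵀ = 0. ✓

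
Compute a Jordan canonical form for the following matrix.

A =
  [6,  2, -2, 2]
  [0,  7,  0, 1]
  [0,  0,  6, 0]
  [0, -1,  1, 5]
J_3(6) ⊕ J_1(6)

The characteristic polynomial is
  det(x·I − A) = x^4 - 24*x^3 + 216*x^2 - 864*x + 1296 = (x - 6)^4

Eigenvalues and multiplicities (the geometric multiplicity of λ is n − rank(A − λI), which equals the number of Jordan blocks for λ):
  λ = 6: algebraic multiplicity = 4, geometric multiplicity = 2

Determining the block sizes for each eigenvalue:
  λ = 6: with am = 4 and gm = 2, the partition is not yet determined (e.g. several partitions of 4 into 2 parts exist). Let N = A − (6)·I. Computing rank(N^1) = 2, rank(N^2) = 1, rank(N^3) = 0; the number of blocks of size ≥ j is rank(N^{j−1}) − rank(N^j), giving [2, 1, 1]. So we have 1 block(s) of size 3, 1 block(s) of size 1 → block sizes [3, 1]

Assembling the blocks gives a Jordan form
J =
  [6, 1, 0, 0]
  [0, 6, 1, 0]
  [0, 0, 6, 0]
  [0, 0, 0, 6]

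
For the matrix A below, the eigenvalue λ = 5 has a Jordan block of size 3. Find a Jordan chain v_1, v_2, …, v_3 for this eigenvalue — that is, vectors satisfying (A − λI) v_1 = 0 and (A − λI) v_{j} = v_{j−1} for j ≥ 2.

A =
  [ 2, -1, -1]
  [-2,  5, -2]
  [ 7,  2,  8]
A Jordan chain for λ = 5 of length 3:
v_1 = (4, -8, -4)ᵀ
v_2 = (-3, -2, 7)ᵀ
v_3 = (1, 0, 0)ᵀ

Let N = A − (5)·I. We want v_3 with N^3 v_3 = 0 but N^2 v_3 ≠ 0; then v_{j-1} := N · v_j for j = 3, …, 2.

Pick v_3 = (1, 0, 0)ᵀ.
Then v_2 = N · v_3 = (-3, -2, 7)ᵀ.
Then v_1 = N · v_2 = (4, -8, -4)ᵀ.

Sanity check: (A − (5)·I) v_1 = (0, 0, 0)ᵀ = 0. ✓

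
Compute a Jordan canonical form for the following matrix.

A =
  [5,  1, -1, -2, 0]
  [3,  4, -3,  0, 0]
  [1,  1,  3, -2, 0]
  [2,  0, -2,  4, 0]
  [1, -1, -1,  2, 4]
J_3(4) ⊕ J_1(4) ⊕ J_1(4)

The characteristic polynomial is
  det(x·I − A) = x^5 - 20*x^4 + 160*x^3 - 640*x^2 + 1280*x - 1024 = (x - 4)^5

Eigenvalues and multiplicities (the geometric multiplicity of λ is n − rank(A − λI), which equals the number of Jordan blocks for λ):
  λ = 4: algebraic multiplicity = 5, geometric multiplicity = 3

Determining the block sizes for each eigenvalue:
  λ = 4: with am = 5 and gm = 3, the partition is not yet determined (e.g. several partitions of 5 into 3 parts exist). Let N = A − (4)·I. Computing rank(N^1) = 2, rank(N^2) = 1, rank(N^3) = 0; the number of blocks of size ≥ j is rank(N^{j−1}) − rank(N^j), giving [3, 1, 1]. So we have 1 block(s) of size 3, 2 block(s) of size 1 → block sizes [3, 1, 1]

Assembling the blocks gives a Jordan form
J =
  [4, 1, 0, 0, 0]
  [0, 4, 1, 0, 0]
  [0, 0, 4, 0, 0]
  [0, 0, 0, 4, 0]
  [0, 0, 0, 0, 4]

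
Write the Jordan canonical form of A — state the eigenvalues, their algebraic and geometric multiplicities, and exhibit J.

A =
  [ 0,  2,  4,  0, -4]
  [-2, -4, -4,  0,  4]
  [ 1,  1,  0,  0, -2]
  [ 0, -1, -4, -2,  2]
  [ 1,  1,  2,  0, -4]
J_2(-2) ⊕ J_2(-2) ⊕ J_1(-2)

The characteristic polynomial is
  det(x·I − A) = x^5 + 10*x^4 + 40*x^3 + 80*x^2 + 80*x + 32 = (x + 2)^5

Eigenvalues and multiplicities (the geometric multiplicity of λ is n − rank(A − λI), which equals the number of Jordan blocks for λ):
  λ = -2: algebraic multiplicity = 5, geometric multiplicity = 3

Determining the block sizes for each eigenvalue:
  λ = -2: with am = 5 and gm = 3, the partition is not yet determined (e.g. several partitions of 5 into 3 parts exist). Let N = A − (-2)·I. Computing rank(N^1) = 2, rank(N^2) = 0; the number of blocks of size ≥ j is rank(N^{j−1}) − rank(N^j), giving [3, 2]. So we have 2 block(s) of size 2, 1 block(s) of size 1 → block sizes [2, 2, 1]

Assembling the blocks gives a Jordan form
J =
  [-2,  1,  0,  0,  0]
  [ 0, -2,  0,  0,  0]
  [ 0,  0, -2,  1,  0]
  [ 0,  0,  0, -2,  0]
  [ 0,  0,  0,  0, -2]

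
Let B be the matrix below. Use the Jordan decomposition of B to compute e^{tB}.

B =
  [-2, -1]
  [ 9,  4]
e^{tB} =
  [-3*t*exp(t) + exp(t), -t*exp(t)]
  [9*t*exp(t), 3*t*exp(t) + exp(t)]

Strategy: write B = P · J · P⁻¹ where J is a Jordan canonical form, so e^{tB} = P · e^{tJ} · P⁻¹, and e^{tJ} can be computed block-by-block.

B has Jordan form
J =
  [1, 1]
  [0, 1]
(up to reordering of blocks).

Per-block formulas:
  For a 2×2 Jordan block J_2(1): exp(t · J_2(1)) = e^(1t)·(I + t·N), where N is the 2×2 nilpotent shift.

After assembling e^{tJ} and conjugating by P, we get:

e^{tB} =
  [-3*t*exp(t) + exp(t), -t*exp(t)]
  [9*t*exp(t), 3*t*exp(t) + exp(t)]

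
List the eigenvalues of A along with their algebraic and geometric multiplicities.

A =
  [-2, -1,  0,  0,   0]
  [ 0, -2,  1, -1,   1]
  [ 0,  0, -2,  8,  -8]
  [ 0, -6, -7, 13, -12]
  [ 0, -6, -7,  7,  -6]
λ = -2: alg = 3, geom = 1; λ = 1: alg = 1, geom = 1; λ = 6: alg = 1, geom = 1

Step 1 — factor the characteristic polynomial to read off the algebraic multiplicities:
  χ_A(x) = (x - 6)*(x - 1)*(x + 2)^3

Step 2 — compute geometric multiplicities via the rank-nullity identity g(λ) = n − rank(A − λI):
  rank(A − (-2)·I) = 4, so dim ker(A − (-2)·I) = n − 4 = 1
  rank(A − (1)·I) = 4, so dim ker(A − (1)·I) = n − 4 = 1
  rank(A − (6)·I) = 4, so dim ker(A − (6)·I) = n − 4 = 1

Summary:
  λ = -2: algebraic multiplicity = 3, geometric multiplicity = 1
  λ = 1: algebraic multiplicity = 1, geometric multiplicity = 1
  λ = 6: algebraic multiplicity = 1, geometric multiplicity = 1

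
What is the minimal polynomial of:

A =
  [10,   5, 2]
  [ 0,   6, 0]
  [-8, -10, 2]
x^2 - 12*x + 36

The characteristic polynomial is χ_A(x) = (x - 6)^3, so the eigenvalues are known. The minimal polynomial is
  m_A(x) = Π_λ (x − λ)^{k_λ}
where k_λ is the size of the *largest* Jordan block for λ (equivalently, the smallest k with (A − λI)^k v = 0 for every generalised eigenvector v of λ).

  λ = 6: largest Jordan block has size 2, contributing (x − 6)^2

So m_A(x) = (x - 6)^2 = x^2 - 12*x + 36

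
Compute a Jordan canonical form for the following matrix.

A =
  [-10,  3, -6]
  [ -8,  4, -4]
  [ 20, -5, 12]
J_2(2) ⊕ J_1(2)

The characteristic polynomial is
  det(x·I − A) = x^3 - 6*x^2 + 12*x - 8 = (x - 2)^3

Eigenvalues and multiplicities (the geometric multiplicity of λ is n − rank(A − λI), which equals the number of Jordan blocks for λ):
  λ = 2: algebraic multiplicity = 3, geometric multiplicity = 2

Determining the block sizes for each eigenvalue:
  λ = 2: 2 blocks summing to 3 forces exactly one block of size 2 and the rest size 1 → block sizes [2, 1]

Assembling the blocks gives a Jordan form
J =
  [2, 1, 0]
  [0, 2, 0]
  [0, 0, 2]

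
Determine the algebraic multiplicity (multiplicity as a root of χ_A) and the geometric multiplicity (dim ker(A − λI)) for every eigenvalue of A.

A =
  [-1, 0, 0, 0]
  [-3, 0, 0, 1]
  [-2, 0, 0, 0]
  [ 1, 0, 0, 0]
λ = -1: alg = 1, geom = 1; λ = 0: alg = 3, geom = 2

Step 1 — factor the characteristic polynomial to read off the algebraic multiplicities:
  χ_A(x) = x^3*(x + 1)

Step 2 — compute geometric multiplicities via the rank-nullity identity g(λ) = n − rank(A − λI):
  rank(A − (-1)·I) = 3, so dim ker(A − (-1)·I) = n − 3 = 1
  rank(A − (0)·I) = 2, so dim ker(A − (0)·I) = n − 2 = 2

Summary:
  λ = -1: algebraic multiplicity = 1, geometric multiplicity = 1
  λ = 0: algebraic multiplicity = 3, geometric multiplicity = 2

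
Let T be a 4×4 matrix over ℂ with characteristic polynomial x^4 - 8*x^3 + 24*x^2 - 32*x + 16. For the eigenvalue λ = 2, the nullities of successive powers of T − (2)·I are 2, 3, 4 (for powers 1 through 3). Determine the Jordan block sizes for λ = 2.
Block sizes for λ = 2: [3, 1]

From the dimensions of kernels of powers, the number of Jordan blocks of size at least j is d_j − d_{j−1} where d_j = dim ker(N^j) (with d_0 = 0). Computing the differences gives [2, 1, 1].
The number of blocks of size exactly k is (#blocks of size ≥ k) − (#blocks of size ≥ k + 1), so the partition is: 1 block(s) of size 1, 1 block(s) of size 3.
In nonincreasing order the block sizes are [3, 1].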